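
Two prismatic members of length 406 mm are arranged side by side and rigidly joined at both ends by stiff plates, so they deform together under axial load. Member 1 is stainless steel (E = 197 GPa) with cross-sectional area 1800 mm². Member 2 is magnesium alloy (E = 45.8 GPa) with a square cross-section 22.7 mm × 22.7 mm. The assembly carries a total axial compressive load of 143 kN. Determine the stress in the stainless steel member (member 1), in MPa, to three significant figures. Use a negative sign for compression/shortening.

-74.5 MPa

A_2 = 515.3 mm².
Equal strain + equilibrium ⇒ each member carries load in proportion to AE: A₁E₁ = 354600000 N, A₂E₂ = 23600000 N, ΣAE = 378200000 N.
σ₁ = P·E₁/ΣAE = -143000·197000/378200000 = -74.49 MPa.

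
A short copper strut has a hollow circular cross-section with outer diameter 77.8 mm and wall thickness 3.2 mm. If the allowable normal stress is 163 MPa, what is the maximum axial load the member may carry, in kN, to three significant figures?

A = 750 mm².
P_max = σ_allow · A = 163 · 750 = 122200 N = 122.2 kN.

122 kN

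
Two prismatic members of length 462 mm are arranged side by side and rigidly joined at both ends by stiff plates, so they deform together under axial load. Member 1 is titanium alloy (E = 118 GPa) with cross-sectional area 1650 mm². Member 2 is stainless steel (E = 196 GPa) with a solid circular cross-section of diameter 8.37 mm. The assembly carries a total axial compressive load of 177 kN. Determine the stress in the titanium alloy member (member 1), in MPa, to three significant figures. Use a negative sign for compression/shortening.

-102 MPa

A_2 = 55.02 mm².
Equal strain + equilibrium ⇒ each member carries load in proportion to AE: A₁E₁ = 194700000 N, A₂E₂ = 10780000 N, ΣAE = 205500000 N.
σ₁ = P·E₁/ΣAE = -177000·118000/205500000 = -101.6 MPa.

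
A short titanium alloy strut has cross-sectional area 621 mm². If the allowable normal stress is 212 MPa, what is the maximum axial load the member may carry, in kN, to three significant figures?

P_max = σ_allow · A = 212 · 621 = 131700 N = 131.7 kN.

132 kN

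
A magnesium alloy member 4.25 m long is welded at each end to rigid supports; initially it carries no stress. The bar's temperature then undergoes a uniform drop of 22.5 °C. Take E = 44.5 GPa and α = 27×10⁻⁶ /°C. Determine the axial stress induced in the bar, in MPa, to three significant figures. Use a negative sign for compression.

27.0 MPa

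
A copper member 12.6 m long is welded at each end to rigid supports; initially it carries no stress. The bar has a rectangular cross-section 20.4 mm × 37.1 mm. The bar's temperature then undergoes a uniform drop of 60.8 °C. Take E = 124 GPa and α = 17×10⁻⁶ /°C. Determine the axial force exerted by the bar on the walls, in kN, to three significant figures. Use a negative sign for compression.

97.0 kN

Free thermal expansion αLΔT = 17e-6 · 12600 · -60.8 = -13.02 mm.
The walls impose strain ε = −(-13.02)/12600 = 1.0336e-03; σ = Eε = 124000 · 1.0336e-03 = 128.2 MPa.
Wall reaction R = σ·A = 128.2·756.8 = 97000 N = 97 kN.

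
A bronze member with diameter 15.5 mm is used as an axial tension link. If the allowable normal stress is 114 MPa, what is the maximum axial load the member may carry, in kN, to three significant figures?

21.5 kN

A = 188.7 mm².
P_max = σ_allow · A = 114 · 188.7 = 21510 N = 21.51 kN.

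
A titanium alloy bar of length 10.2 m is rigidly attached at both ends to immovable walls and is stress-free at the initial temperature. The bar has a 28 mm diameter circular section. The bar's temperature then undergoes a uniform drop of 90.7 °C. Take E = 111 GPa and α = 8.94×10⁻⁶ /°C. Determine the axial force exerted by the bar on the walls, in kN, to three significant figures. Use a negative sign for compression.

Free thermal expansion αLΔT = 8.94e-6 · 10200 · -90.7 = -8.271 mm.
The walls impose strain ε = −(-8.271)/10200 = 8.1086e-04; σ = Eε = 111000 · 8.1086e-04 = 90.01 MPa.
Wall reaction R = σ·A = 90.01·615.8 = 55420 N = 55.42 kN.

55.4 kN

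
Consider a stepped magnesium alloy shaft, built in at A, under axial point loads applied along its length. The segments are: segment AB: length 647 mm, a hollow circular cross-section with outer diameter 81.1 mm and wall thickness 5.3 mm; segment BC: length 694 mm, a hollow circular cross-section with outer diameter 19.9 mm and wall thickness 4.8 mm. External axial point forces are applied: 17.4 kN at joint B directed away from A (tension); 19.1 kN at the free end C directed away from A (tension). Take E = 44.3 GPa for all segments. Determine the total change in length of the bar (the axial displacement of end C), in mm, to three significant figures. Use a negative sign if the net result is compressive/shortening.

Internal axial forces (sectioning from the free end, tension +): N_BC = 19.1 kN, N_AB = 36.5 kN.
A_AB = 1262 mm².
A_BC = 227.7 mm².
δ_AB = 36500·647/(1262·44300) = 0.4224 mm
δ_BC = 19100·694/(227.7·44300) = 1.314 mm
δ = Σδ_i = 1.736 mm.

1.74 mm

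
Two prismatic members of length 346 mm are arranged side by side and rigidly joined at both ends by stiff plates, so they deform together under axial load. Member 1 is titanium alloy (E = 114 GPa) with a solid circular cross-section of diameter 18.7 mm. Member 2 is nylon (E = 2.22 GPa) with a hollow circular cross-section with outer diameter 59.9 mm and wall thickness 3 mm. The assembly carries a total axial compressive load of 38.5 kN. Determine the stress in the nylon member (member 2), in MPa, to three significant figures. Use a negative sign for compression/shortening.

A_1 = 274.6 mm².
A_2 = 536.3 mm².
Equal strain + equilibrium ⇒ each member carries load in proportion to AE: A₁E₁ = 31310000 N, A₂E₂ = 1191000 N, ΣAE = 32500000 N.
σ₂ = P·E₂/ΣAE = -38500·2220/32500000 = -2.63 MPa.

-2.63 MPa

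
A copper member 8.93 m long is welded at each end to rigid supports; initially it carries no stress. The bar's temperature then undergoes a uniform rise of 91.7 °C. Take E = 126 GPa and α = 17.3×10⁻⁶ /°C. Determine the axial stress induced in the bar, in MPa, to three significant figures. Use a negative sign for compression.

-200 MPa

Free thermal expansion αLΔT = 17.3e-6 · 8930 · 91.7 = 14.17 mm.
The walls impose strain ε = −(14.17)/8930 = -1.5864e-03; σ = Eε = 126000 · -1.5864e-03 = -199.9 MPa.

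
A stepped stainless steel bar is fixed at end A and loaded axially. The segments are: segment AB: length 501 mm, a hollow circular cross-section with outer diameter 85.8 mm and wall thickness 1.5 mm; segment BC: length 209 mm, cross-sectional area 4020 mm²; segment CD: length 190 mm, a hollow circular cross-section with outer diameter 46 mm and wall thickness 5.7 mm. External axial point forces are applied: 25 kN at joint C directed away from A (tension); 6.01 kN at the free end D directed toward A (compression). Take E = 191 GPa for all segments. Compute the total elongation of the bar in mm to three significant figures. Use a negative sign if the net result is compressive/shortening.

Internal axial forces (sectioning from the free end, tension +): N_CD = -6.01 kN, N_BC = 18.99 kN, N_AB = 18.99 kN.
A_AB = 397.3 mm².
A_CD = 721.7 mm².
δ_AB = 18990·501/(397.3·191000) = 0.1254 mm
δ_BC = 18990·209/(4020·191000) = 0.005169 mm
δ_CD = -6010·190/(721.7·191000) = -0.008284 mm
δ = Σδ_i = 0.1223 mm.

0.122 mm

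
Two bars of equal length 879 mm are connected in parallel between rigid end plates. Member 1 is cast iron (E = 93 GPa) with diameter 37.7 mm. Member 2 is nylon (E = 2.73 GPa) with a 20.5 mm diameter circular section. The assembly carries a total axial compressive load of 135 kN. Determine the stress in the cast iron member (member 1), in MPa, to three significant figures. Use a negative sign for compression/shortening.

-120 MPa

A_1 = 1116 mm².
A_2 = 330.1 mm².
Equal strain + equilibrium ⇒ each member carries load in proportion to AE: A₁E₁ = 103800000 N, A₂E₂ = 901100 N, ΣAE = 104700000 N.
σ₁ = P·E₁/ΣAE = -135000·93000/104700000 = -119.9 MPa.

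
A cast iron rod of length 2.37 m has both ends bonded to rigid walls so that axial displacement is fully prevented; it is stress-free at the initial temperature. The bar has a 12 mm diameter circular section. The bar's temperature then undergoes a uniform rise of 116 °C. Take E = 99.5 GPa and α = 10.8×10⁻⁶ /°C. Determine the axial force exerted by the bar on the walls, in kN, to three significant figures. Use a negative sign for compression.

Free thermal expansion αLΔT = 10.8e-6 · 2370 · 116 = 2.969 mm.
The walls impose strain ε = −(2.969)/2370 = -1.2528e-03; σ = Eε = 99500 · -1.2528e-03 = -124.7 MPa.
Wall reaction R = σ·A = -124.7·113.1 = -14100 N = -14.1 kN.

-14.1 kN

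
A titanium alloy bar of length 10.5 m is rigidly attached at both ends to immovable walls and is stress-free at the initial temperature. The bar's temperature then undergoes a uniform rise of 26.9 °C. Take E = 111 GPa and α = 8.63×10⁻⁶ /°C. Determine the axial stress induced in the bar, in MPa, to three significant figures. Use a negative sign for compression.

Free thermal expansion αLΔT = 8.63e-6 · 10500 · 26.9 = 2.438 mm.
The walls impose strain ε = −(2.438)/10500 = -2.3215e-04; σ = Eε = 111000 · -2.3215e-04 = -25.77 MPa.

-25.8 MPa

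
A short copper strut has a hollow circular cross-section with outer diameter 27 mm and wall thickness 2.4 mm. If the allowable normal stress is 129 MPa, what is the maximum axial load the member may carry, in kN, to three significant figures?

23.9 kN

A = 185.5 mm².
P_max = σ_allow · A = 129 · 185.5 = 23930 N = 23.93 kN.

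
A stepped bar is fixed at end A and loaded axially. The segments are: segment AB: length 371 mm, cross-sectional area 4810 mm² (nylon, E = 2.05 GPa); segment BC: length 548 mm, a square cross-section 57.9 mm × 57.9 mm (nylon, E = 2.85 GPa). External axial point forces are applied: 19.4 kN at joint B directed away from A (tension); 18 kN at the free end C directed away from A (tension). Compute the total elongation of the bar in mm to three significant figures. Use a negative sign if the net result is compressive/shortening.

Internal axial forces (sectioning from the free end, tension +): N_BC = 18 kN, N_AB = 37.4 kN.
A_BC = 3352 mm².
δ_AB = 37400·371/(4810·2050) = 1.407 mm
δ_BC = 18000·548/(3352·2850) = 1.032 mm
δ = Σδ_i = 2.44 mm.

2.44 mm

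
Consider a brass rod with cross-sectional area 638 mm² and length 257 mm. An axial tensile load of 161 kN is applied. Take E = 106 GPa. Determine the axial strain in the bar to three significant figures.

0.00238

σ = N/A = 252.4 MPa; ε = σ/E = 252.4/106000 = 2.381e-03.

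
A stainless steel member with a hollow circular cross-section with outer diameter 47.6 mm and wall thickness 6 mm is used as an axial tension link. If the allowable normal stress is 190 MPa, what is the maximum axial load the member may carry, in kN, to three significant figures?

149 kN

A = 784.1 mm².
P_max = σ_allow · A = 190 · 784.1 = 149000 N = 149 kN.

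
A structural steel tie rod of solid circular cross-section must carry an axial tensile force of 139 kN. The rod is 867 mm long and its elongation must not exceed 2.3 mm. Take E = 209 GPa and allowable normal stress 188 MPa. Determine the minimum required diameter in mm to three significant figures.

30.7 mm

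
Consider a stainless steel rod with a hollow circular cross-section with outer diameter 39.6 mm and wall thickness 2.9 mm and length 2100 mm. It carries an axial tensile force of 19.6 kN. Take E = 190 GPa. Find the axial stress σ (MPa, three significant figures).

A = 334.4 mm².
σ = N/A = 19600/334.4 = 58.62 MPa.

58.6 MPa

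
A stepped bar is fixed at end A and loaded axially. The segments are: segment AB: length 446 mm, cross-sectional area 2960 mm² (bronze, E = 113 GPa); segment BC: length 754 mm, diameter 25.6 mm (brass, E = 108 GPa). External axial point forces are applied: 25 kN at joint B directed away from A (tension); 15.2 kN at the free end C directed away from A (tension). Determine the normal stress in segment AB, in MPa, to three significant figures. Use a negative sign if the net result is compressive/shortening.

Internal axial forces (sectioning from the free end, tension +): N_BC = 15.2 kN, N_AB = 40.2 kN.
σ_AB = N_AB/A_AB = 40200/2960 = 13.58 MPa.

13.6 MPa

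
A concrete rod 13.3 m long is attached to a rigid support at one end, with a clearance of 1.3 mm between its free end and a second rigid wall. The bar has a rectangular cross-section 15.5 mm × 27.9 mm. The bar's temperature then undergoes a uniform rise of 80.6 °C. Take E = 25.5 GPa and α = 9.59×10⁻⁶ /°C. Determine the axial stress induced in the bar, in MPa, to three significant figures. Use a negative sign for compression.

-17.2 MPa

Free thermal expansion αLΔT = 9.59e-6 · 13300 · 80.6 = 10.28 mm.
The walls engage after the gap closes; constrained expansion = 10.28 − 1.3 = 8.98 mm.
The walls impose strain ε = −(8.98)/13300 = -6.7521e-04; σ = Eε = 25500 · -6.7521e-04 = -17.22 MPa.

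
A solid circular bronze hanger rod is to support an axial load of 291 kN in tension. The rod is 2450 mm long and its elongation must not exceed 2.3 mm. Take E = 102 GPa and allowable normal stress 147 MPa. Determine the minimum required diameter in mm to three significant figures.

Required area A ≥ P/σ_allow = 291000/147 = 1980 mm².
For a solid circular section, d ≥ √(4A/π) = 50.2 mm.
Elongation limit: A ≥ PL/(Eδ_allow) = 291000·2450/(102000·2.3) = 3039 mm² ⇒ d ≥ 62.2 mm.
The elongation limit governs.

62.2 mm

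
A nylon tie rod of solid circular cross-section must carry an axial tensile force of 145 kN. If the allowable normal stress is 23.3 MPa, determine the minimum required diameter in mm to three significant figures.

Required area A ≥ P/σ_allow = 145000/23.3 = 6223 mm².
For a solid circular section, d ≥ √(4A/π) = 89.01 mm.

89.0 mm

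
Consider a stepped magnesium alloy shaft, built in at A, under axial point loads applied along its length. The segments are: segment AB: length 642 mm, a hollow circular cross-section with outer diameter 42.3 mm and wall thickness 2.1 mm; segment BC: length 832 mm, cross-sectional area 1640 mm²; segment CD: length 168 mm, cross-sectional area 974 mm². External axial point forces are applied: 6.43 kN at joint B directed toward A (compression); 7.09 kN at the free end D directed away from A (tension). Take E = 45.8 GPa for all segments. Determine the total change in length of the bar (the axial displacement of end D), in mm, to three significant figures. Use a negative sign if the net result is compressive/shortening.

Internal axial forces (sectioning from the free end, tension +): N_CD = 7.09 kN, N_BC = 7.09 kN, N_AB = 0.66 kN.
A_AB = 265.2 mm².
δ_AB = 660·642/(265.2·45800) = 0.03488 mm
δ_BC = 7090·832/(1640·45800) = 0.07853 mm
δ_CD = 7090·168/(974·45800) = 0.0267 mm
δ = Σδ_i = 0.1401 mm.

0.140 mm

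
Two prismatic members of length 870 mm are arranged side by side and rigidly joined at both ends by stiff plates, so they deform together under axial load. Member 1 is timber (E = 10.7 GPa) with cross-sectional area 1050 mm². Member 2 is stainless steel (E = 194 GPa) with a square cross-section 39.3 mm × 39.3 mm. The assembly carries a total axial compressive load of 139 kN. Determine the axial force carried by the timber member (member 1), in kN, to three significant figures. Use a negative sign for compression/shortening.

A_2 = 1544 mm².
Equal strain + equilibrium ⇒ each member carries load in proportion to AE: A₁E₁ = 11240000 N, A₂E₂ = 299600000 N, ΣAE = 310900000 N.
F₁ = P·A₁E₁/ΣAE = -139000·11240000/310900000 = -5024 N.

-5.02 kN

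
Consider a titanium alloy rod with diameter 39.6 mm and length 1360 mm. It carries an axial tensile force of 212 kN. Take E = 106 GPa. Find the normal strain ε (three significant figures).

A = 1232 mm².
σ = N/A = 172.1 MPa; ε = σ/E = 172.1/106000 = 1.624e-03.

0.00162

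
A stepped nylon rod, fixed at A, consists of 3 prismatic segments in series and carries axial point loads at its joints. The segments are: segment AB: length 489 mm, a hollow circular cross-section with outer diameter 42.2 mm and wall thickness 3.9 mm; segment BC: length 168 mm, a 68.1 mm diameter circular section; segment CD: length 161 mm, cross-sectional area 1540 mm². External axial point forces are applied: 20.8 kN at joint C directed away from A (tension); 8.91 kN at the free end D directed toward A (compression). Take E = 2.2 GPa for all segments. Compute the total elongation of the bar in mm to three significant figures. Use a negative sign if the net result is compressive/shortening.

Internal axial forces (sectioning from the free end, tension +): N_CD = -8.91 kN, N_BC = 11.89 kN, N_AB = 11.89 kN.
A_AB = 469.3 mm².
A_BC = 3642 mm².
δ_AB = 11890·489/(469.3·2200) = 5.632 mm
δ_BC = 11890·168/(3642·2200) = 0.2493 mm
δ_CD = -8910·161/(1540·2200) = -0.4234 mm
δ = Σδ_i = 5.458 mm.

5.46 mm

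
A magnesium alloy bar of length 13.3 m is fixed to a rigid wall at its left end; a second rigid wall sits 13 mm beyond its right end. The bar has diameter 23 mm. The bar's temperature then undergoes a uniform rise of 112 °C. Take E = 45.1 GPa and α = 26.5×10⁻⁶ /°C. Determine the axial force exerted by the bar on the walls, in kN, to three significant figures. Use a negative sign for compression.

-37.3 kN

Free thermal expansion αLΔT = 26.5e-6 · 13300 · 112 = 39.47 mm.
The walls engage after the gap closes; constrained expansion = 39.47 − 13 = 26.47 mm.
The walls impose strain ε = −(26.47)/13300 = -1.9906e-03; σ = Eε = 45100 · -1.9906e-03 = -89.77 MPa.
Wall reaction R = σ·A = -89.77·415.5 = -37300 N = -37.3 kN.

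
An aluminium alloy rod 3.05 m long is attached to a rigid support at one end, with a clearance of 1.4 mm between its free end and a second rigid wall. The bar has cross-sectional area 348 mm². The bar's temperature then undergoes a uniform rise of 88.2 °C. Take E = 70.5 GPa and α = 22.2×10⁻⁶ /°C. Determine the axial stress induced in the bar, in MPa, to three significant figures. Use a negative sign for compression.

-106 MPa

Free thermal expansion αLΔT = 22.2e-6 · 3050 · 88.2 = 5.972 mm.
The walls engage after the gap closes; constrained expansion = 5.972 − 1.4 = 4.572 mm.
The walls impose strain ε = −(4.572)/3050 = -1.4990e-03; σ = Eε = 70500 · -1.4990e-03 = -105.7 MPa.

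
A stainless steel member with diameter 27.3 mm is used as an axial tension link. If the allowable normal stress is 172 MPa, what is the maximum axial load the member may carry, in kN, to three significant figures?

101 kN

A = 585.3 mm².
P_max = σ_allow · A = 172 · 585.3 = 100700 N = 100.7 kN.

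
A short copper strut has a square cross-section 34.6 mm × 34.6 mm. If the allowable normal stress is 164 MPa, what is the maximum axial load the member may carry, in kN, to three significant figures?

196 kN

A = 1197 mm².
P_max = σ_allow · A = 164 · 1197 = 196300 N = 196.3 kN.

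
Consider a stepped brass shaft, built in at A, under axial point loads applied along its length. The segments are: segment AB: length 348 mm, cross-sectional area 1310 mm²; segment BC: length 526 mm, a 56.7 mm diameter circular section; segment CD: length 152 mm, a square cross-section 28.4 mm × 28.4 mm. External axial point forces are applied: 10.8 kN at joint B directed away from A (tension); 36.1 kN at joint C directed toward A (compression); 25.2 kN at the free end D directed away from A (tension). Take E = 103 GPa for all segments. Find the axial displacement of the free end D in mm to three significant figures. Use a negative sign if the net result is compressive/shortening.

0.0238 mm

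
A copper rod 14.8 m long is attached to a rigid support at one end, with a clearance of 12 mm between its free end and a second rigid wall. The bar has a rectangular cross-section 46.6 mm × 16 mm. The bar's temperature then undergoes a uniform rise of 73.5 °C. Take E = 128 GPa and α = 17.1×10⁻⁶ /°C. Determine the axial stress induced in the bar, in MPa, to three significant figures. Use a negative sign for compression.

Free thermal expansion αLΔT = 17.1e-6 · 14800 · 73.5 = 18.6 mm.
The walls engage after the gap closes; constrained expansion = 18.6 − 12 = 6.601 mm.
The walls impose strain ε = −(6.601)/14800 = -4.4604e-04; σ = Eε = 128000 · -4.4604e-04 = -57.09 MPa.

-57.1 MPa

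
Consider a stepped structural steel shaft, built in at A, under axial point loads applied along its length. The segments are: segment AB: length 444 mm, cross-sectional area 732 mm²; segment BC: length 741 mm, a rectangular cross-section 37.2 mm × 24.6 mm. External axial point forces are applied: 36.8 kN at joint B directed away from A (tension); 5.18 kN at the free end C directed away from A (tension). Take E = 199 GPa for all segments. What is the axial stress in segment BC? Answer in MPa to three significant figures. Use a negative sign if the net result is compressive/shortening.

5.66 MPa

Internal axial forces (sectioning from the free end, tension +): N_BC = 5.18 kN, N_AB = 41.98 kN.
A_BC = 915.1 mm².
σ_BC = N_BC/A_BC = 5180/915.1 = 5.66 MPa.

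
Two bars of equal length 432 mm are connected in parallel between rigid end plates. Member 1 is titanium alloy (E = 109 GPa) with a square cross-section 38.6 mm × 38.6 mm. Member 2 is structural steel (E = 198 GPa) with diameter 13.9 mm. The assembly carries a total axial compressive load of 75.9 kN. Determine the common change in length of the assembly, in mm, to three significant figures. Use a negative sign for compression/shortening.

-0.170 mm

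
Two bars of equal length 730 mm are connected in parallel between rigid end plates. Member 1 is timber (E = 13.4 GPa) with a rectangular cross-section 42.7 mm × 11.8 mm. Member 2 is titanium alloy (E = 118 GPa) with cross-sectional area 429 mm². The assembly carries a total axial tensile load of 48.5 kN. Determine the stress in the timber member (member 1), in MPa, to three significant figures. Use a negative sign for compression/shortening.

11.3 MPa

A_1 = 503.9 mm².
Equal strain + equilibrium ⇒ each member carries load in proportion to AE: A₁E₁ = 6752000 N, A₂E₂ = 50620000 N, ΣAE = 57370000 N.
σ₁ = P·E₁/ΣAE = 48500·13400/57370000 = 11.33 MPa.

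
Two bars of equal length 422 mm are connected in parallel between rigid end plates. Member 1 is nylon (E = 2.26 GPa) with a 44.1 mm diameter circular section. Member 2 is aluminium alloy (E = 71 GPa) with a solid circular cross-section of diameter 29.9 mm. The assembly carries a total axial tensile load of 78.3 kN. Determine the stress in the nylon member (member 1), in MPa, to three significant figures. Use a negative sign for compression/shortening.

A_1 = 1527 mm².
A_2 = 702.2 mm².
Equal strain + equilibrium ⇒ each member carries load in proportion to AE: A₁E₁ = 3452000 N, A₂E₂ = 49850000 N, ΣAE = 53300000 N.
σ₁ = P·E₁/ΣAE = 78300·2260/53300000 = 3.32 MPa.

3.32 MPa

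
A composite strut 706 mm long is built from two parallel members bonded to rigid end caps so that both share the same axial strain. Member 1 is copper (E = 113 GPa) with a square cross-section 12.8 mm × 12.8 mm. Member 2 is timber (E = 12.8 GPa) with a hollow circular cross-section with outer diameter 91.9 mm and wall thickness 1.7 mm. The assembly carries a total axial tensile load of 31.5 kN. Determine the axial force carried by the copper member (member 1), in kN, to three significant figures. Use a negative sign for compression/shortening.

23.6 kN

A_1 = 163.8 mm².
A_2 = 481.7 mm².
Equal strain + equilibrium ⇒ each member carries load in proportion to AE: A₁E₁ = 18510000 N, A₂E₂ = 6166000 N, ΣAE = 24680000 N.
F₁ = P·A₁E₁/ΣAE = 31500·18510000/24680000 = 23630 N.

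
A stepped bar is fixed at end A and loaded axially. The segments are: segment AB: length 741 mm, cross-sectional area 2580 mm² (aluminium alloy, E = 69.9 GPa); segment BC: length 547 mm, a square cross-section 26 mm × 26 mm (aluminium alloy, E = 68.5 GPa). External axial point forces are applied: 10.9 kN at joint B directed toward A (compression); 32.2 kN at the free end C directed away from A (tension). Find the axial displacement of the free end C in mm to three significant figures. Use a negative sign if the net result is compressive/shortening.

0.468 mm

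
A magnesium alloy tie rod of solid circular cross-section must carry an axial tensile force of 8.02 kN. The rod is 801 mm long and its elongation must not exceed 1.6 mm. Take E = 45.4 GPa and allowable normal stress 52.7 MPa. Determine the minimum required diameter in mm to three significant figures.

13.9 mm

Required area A ≥ P/σ_allow = 8020/52.7 = 152.2 mm².
For a solid circular section, d ≥ √(4A/π) = 13.92 mm.
Elongation limit: A ≥ PL/(Eδ_allow) = 8020·801/(45400·1.6) = 88.44 mm² ⇒ d ≥ 10.61 mm.
The stress limit governs.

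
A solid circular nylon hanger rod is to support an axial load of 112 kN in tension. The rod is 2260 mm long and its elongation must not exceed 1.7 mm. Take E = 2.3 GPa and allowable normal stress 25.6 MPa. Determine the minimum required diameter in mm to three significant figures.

287 mm

Required area A ≥ P/σ_allow = 112000/25.6 = 4375 mm².
For a solid circular section, d ≥ √(4A/π) = 74.64 mm.
Elongation limit: A ≥ PL/(Eδ_allow) = 112000·2260/(2300·1.7) = 64740 mm² ⇒ d ≥ 287.1 mm.
The elongation limit governs.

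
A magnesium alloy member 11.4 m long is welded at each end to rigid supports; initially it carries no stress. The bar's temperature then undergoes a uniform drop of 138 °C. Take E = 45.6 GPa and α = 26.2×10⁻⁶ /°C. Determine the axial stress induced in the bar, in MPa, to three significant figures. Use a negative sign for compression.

165 MPa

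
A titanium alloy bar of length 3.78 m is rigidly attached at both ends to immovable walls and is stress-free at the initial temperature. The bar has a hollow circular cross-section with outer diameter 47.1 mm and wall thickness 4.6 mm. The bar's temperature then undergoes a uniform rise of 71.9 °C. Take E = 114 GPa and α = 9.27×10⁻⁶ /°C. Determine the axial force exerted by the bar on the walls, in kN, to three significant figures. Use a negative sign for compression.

Free thermal expansion αLΔT = 9.27e-6 · 3780 · 71.9 = 2.519 mm.
The walls impose strain ε = −(2.519)/3780 = -6.6651e-04; σ = Eε = 114000 · -6.6651e-04 = -75.98 MPa.
Wall reaction R = σ·A = -75.98·614.2 = -46670 N = -46.67 kN.

-46.7 kN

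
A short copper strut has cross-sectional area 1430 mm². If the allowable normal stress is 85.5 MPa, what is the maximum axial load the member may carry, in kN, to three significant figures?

122 kN

P_max = σ_allow · A = 85.5 · 1430 = 122300 N = 122.3 kN.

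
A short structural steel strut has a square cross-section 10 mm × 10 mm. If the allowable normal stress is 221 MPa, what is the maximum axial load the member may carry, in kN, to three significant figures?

22.1 kN

A = 100 mm².
P_max = σ_allow · A = 221 · 100 = 22100 N = 22.1 kN.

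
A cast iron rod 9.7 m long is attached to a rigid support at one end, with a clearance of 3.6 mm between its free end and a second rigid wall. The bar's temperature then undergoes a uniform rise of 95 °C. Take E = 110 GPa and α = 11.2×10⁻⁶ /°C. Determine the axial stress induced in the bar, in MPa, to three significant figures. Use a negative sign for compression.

Free thermal expansion αLΔT = 11.2e-6 · 9700 · 95 = 10.32 mm.
The walls engage after the gap closes; constrained expansion = 10.32 − 3.6 = 6.721 mm.
The walls impose strain ε = −(6.721)/9700 = -6.9287e-04; σ = Eε = 110000 · -6.9287e-04 = -76.22 MPa.

-76.2 MPa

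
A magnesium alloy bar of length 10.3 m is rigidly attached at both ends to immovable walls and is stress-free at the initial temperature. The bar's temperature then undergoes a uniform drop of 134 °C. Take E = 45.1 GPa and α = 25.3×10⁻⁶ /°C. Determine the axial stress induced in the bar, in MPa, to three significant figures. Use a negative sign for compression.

153 MPa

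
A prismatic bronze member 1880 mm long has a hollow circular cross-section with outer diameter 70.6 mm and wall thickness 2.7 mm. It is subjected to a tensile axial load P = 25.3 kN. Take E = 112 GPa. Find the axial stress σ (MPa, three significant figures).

A = 575.9 mm².
σ = N/A = 25300/575.9 = 43.93 MPa.

43.9 MPa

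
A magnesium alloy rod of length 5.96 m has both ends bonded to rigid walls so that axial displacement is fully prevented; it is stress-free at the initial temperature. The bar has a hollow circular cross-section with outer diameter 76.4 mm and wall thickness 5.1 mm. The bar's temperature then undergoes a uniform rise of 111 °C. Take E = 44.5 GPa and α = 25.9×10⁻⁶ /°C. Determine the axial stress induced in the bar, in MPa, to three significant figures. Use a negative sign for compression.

-128 MPa

Free thermal expansion αLΔT = 25.9e-6 · 5960 · 111 = 17.13 mm.
The walls impose strain ε = −(17.13)/5960 = -2.8749e-03; σ = Eε = 44500 · -2.8749e-03 = -127.9 MPa.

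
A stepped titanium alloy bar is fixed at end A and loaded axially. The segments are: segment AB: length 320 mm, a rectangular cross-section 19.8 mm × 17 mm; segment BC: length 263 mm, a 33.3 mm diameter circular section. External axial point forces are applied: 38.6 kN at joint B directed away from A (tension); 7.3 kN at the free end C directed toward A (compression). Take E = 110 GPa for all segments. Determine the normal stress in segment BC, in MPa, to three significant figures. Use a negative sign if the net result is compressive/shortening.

-8.38 MPa

Internal axial forces (sectioning from the free end, tension +): N_BC = -7.3 kN, N_AB = 31.3 kN.
A_BC = 870.9 mm².
σ_BC = N_BC/A_BC = -7300/870.9 = -8.382 MPa.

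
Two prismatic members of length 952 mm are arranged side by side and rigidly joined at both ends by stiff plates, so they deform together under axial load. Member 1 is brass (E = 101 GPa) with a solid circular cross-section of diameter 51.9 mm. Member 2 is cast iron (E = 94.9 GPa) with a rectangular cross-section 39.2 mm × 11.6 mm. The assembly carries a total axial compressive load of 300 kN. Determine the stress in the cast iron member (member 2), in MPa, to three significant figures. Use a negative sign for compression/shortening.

A_1 = 2116 mm².
A_2 = 454.7 mm².
Equal strain + equilibrium ⇒ each member carries load in proportion to AE: A₁E₁ = 213700000 N, A₂E₂ = 43150000 N, ΣAE = 256800000 N.
σ₂ = P·E₂/ΣAE = -300000·94900/256800000 = -110.9 MPa.

-111 MPa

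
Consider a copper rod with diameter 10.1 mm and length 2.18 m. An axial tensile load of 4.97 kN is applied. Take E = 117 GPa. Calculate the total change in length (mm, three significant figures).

1.16 mm

A = 80.12 mm².
δ_mech = NL/(AE) = 4970·2180/(80.12·117000) = 1.156 mm.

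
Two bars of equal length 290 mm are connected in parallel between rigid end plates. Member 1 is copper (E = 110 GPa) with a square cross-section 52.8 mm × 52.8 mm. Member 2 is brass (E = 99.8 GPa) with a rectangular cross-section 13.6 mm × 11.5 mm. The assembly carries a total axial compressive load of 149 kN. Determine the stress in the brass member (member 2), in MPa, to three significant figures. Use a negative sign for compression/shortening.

-46.1 MPa

A_1 = 2788 mm².
A_2 = 156.4 mm².
Equal strain + equilibrium ⇒ each member carries load in proportion to AE: A₁E₁ = 306700000 N, A₂E₂ = 15610000 N, ΣAE = 322300000 N.
σ₂ = P·E₂/ΣAE = -149000·99800/322300000 = -46.14 MPa.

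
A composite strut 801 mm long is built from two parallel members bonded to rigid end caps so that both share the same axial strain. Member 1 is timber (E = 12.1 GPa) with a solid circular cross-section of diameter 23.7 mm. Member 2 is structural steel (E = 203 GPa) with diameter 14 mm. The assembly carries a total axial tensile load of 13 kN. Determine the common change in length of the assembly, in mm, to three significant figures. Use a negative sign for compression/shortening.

0.285 mm

A_1 = 441.2 mm².
A_2 = 153.9 mm².
Equal strain + equilibrium ⇒ each member carries load in proportion to AE: A₁E₁ = 5338000 N, A₂E₂ = 31250000 N, ΣAE = 36590000 N.
δ = PL/ΣAE = 13000·801/36590000 = 0.2846 mm.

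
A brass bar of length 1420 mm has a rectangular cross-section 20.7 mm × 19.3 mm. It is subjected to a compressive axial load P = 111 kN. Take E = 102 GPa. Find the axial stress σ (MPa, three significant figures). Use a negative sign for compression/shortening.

-278 MPa

A = 399.5 mm².
σ = N/A = -111000/399.5 = -277.8 MPa.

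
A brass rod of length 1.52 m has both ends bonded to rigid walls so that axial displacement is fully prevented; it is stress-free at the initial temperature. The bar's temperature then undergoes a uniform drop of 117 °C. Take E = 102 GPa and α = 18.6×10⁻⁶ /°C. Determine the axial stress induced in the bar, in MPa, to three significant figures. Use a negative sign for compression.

222 MPa

Free thermal expansion αLΔT = 18.6e-6 · 1520 · -117 = -3.308 mm.
The walls impose strain ε = −(-3.308)/1520 = 2.1762e-03; σ = Eε = 102000 · 2.1762e-03 = 222 MPa.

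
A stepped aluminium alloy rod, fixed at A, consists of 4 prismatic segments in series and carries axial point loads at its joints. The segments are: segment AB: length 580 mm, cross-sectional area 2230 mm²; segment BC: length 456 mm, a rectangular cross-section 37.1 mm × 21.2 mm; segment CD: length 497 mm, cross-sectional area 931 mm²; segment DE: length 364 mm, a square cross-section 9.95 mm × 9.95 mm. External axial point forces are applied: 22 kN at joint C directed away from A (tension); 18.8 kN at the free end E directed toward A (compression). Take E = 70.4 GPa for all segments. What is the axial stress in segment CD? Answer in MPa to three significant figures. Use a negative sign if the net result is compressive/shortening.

-20.2 MPa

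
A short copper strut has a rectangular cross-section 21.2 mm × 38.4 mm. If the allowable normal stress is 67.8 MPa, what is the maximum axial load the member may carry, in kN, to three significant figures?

55.2 kN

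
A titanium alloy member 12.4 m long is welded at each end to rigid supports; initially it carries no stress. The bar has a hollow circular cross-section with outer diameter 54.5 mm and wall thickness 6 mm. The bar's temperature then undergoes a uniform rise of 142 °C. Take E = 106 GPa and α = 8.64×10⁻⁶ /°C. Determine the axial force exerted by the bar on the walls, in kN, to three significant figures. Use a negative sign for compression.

Free thermal expansion αLΔT = 8.64e-6 · 12400 · 142 = 15.21 mm.
The walls impose strain ε = −(15.21)/12400 = -1.2269e-03; σ = Eε = 106000 · -1.2269e-03 = -130 MPa.
Wall reaction R = σ·A = -130·914.2 = -118900 N = -118.9 kN.

-119 kN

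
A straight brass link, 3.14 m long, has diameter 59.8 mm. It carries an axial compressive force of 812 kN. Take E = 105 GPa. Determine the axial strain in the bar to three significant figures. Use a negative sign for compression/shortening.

A = 2809 mm².
σ = N/A = -289.1 MPa; ε = σ/E = -289.1/105000 = -2.753e-03.

-0.00275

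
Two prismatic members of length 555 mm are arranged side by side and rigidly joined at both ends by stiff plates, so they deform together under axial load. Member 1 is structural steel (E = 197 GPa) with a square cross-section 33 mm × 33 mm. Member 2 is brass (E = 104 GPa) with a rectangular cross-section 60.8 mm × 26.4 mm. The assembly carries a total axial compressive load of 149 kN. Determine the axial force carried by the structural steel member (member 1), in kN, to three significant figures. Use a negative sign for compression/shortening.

-83.8 kN

A_1 = 1089 mm².
A_2 = 1605 mm².
Equal strain + equilibrium ⇒ each member carries load in proportion to AE: A₁E₁ = 214500000 N, A₂E₂ = 166900000 N, ΣAE = 381500000 N.
F₁ = P·A₁E₁/ΣAE = -149000·214500000/381500000 = -83800 N.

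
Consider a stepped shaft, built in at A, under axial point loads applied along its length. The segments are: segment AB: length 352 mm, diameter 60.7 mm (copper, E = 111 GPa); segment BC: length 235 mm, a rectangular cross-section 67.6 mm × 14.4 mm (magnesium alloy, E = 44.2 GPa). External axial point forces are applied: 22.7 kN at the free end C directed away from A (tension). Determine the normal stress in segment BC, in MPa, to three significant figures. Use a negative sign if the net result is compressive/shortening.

Internal axial forces (sectioning from the free end, tension +): N_BC = 22.7 kN, N_AB = 22.7 kN.
A_BC = 973.4 mm².
σ_BC = N_BC/A_BC = 22700/973.4 = 23.32 MPa.

23.3 MPa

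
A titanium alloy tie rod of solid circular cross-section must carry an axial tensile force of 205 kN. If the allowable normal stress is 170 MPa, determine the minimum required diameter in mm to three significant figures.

39.2 mm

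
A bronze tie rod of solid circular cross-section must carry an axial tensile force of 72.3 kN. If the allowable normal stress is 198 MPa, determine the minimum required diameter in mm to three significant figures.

Required area A ≥ P/σ_allow = 72300/198 = 365.2 mm².
For a solid circular section, d ≥ √(4A/π) = 21.56 mm.

21.6 mm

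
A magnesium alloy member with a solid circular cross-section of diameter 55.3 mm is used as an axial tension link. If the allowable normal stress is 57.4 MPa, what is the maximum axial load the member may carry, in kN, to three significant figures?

A = 2402 mm².
P_max = σ_allow · A = 57.4 · 2402 = 137900 N = 137.9 kN.

138 kN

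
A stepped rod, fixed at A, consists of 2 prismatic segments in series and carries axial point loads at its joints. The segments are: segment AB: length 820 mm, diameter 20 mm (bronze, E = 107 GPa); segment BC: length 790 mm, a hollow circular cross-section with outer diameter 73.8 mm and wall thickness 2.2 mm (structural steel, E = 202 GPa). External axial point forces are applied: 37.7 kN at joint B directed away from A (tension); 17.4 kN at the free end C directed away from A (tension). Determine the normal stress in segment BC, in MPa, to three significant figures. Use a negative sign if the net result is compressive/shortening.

Internal axial forces (sectioning from the free end, tension +): N_BC = 17.4 kN, N_AB = 55.1 kN.
A_BC = 494.9 mm².
σ_BC = N_BC/A_BC = 17400/494.9 = 35.16 MPa.

35.2 MPa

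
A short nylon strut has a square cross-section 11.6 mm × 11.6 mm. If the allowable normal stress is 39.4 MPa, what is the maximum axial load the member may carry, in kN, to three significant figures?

5.30 kN

A = 134.6 mm².
P_max = σ_allow · A = 39.4 · 134.6 = 5302 N = 5.302 kN.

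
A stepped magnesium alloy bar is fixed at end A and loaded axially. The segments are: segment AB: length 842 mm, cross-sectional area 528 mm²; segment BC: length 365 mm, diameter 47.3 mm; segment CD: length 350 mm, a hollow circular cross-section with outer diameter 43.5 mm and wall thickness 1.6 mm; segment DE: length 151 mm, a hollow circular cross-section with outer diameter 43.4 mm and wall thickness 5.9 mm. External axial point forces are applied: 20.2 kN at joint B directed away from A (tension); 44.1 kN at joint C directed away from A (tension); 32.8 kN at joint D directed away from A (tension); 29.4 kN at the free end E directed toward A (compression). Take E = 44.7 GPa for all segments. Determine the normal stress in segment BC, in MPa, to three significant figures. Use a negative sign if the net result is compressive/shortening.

27.0 MPa

Internal axial forces (sectioning from the free end, tension +): N_DE = -29.4 kN, N_CD = 3.4 kN, N_BC = 47.5 kN, N_AB = 67.7 kN.
A_BC = 1757 mm².
σ_BC = N_BC/A_BC = 47500/1757 = 27.03 MPa.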